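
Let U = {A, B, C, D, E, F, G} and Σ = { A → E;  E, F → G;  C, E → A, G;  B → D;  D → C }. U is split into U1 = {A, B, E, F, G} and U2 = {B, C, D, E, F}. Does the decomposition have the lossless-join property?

Common attributes: U1 ∩ U2 = {B, E, F}.
Closure of {B, E, F}: E, F → G applies, adding G; B → D applies, adding D; D → C applies, adding C; C, E → A, G applies, adding A. So (B, E, F)⁺ = {A, B, C, D, E, F, G}.
This closure contains every attribute of U1, so U1 ∩ U2 → U1. The join is lossless.

Yes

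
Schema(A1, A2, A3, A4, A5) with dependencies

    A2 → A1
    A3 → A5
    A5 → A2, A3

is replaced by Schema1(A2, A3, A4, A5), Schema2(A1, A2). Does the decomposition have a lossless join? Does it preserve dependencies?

Lossless test: (A2)⁺ = {A1, A2}, which contains all of one fragment — lossless.
Dependency preservation: every FD's attributes lie within a single fragment, so each can be enforced locally — preserved.

lossless and dependency-preserving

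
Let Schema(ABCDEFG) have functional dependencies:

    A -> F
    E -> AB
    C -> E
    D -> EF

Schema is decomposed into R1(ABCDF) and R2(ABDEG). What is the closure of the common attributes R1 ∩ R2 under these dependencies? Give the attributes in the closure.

ABDEF

R1 ∩ R2 = {ABD}.
A → F applies, adding F
D → EF applies, adding E
Closure: {ABDEF}.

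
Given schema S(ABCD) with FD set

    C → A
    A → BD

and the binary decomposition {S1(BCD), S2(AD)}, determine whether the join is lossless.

Common attributes: S1 ∩ S2 = {D}.
No dependency enlarges {D}, so (D)⁺ = {D}.
The closure contains neither all of S1 = {BCD} nor all of S2 = {AD}, so the common attributes are not a superkey of either fragment. The join is lossy.

No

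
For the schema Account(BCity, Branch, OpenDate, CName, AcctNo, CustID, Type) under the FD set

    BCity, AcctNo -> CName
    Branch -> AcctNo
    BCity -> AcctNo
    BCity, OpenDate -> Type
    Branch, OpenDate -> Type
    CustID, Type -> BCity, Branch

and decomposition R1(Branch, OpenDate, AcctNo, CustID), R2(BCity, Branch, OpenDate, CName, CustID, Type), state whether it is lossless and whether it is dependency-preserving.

Lossless test: (Branch, OpenDate, CustID)⁺ = {BCity, Branch, OpenDate, CName, AcctNo, CustID, Type}, which contains all of one fragment — lossless.
Dependency preservation: the restricted closure of {BCity} across the fragments never reaches {AcctNo}, so BCity → AcctNo cannot be enforced without a join — not preserved.

lossless but not dependency-preserving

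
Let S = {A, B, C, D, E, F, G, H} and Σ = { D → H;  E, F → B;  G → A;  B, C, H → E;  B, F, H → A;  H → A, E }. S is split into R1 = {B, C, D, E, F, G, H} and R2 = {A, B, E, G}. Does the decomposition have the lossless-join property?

Common attributes: R1 ∩ R2 = {B, E, G}.
Closure of {B, E, G}: G → A applies, adding A. So (B, E, G)⁺ = {A, B, E, G}.
This closure contains every attribute of R2, so R1 ∩ R2 → R2. The join is lossless.

Yes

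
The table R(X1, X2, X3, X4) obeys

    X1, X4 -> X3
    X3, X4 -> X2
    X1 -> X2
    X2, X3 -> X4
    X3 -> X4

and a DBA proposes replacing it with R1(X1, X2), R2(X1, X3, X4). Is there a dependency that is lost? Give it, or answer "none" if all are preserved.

Check X3, X4 → X2: no single fragment contains all of {X2, X3, X4}, and the restricted closure of {X3, X4} across the fragments never reaches {X2}.
X1, X4 → X3 is preserved.
X1 → X2 is preserved.
X2, X3 → X4 is preserved.
X3 → X4 is preserved.

X3, X4 -> X2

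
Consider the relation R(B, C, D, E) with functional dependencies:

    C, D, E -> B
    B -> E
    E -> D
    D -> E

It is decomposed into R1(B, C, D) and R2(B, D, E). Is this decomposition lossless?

Common attributes: R1 ∩ R2 = {B, D}.
Closure of {B, D}: B → E applies, adding E. So (B, D)⁺ = {B, D, E}.
This closure contains every attribute of R2, so R1 ∩ R2 → R2. The join is lossless.

Yes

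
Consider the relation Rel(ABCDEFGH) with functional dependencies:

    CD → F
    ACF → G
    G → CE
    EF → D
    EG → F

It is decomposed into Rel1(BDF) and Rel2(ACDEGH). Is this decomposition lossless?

Common attributes: Rel1 ∩ Rel2 = {D}.
No dependency enlarges {D}, so (D)⁺ = {D}.
The closure contains neither all of Rel1 = {BDF} nor all of Rel2 = {ACDEGH}, so the common attributes are not a superkey of either fragment. The join is lossy.

No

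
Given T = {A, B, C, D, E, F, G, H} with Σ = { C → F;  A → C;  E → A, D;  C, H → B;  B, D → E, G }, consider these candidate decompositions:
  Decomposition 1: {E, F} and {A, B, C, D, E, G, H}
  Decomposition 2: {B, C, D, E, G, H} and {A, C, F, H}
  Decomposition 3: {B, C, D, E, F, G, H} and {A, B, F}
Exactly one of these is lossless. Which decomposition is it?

Decomposition 1: common = {E}, closure = {A, C, D, E, F} → lossless.
Decomposition 2: common = {C, H}, closure = {B, C, F, H} → lossy.
Decomposition 3: common = {B, F}, closure = {B, F} → lossy.

Decomposition 1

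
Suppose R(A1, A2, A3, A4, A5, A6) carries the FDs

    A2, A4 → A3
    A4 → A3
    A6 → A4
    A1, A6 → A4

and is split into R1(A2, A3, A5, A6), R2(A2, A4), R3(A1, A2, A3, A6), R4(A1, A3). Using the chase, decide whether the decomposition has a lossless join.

No

Chase test. Columns are A1, A2, A3, A4, A5, A6; row i has aⱼ where attribute j ∈ Ri, else bᵢⱼ.
Initial tableau (one row per fragment):
  row 1: b11 a2 a3 b14 a5 a6
  row 2: b21 a2 b23 a4 b25 b26
  row 3: a1 a2 a3 b34 b35 a6
  row 4: a1 b42 a3 b44 b45 b46
Rows 1 and 3 agree on A6; apply A6→A4 and equate their A4 entries.
No row becomes fully distinguished — the join is lossy.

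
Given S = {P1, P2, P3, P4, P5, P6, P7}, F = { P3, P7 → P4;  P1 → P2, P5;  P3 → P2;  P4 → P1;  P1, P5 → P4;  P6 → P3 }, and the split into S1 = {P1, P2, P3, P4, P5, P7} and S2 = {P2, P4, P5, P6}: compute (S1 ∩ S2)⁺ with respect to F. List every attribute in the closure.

S1 ∩ S2 = {P2, P4, P5}.
P4 → P1 applies, adding P1
Closure: {P1, P2, P4, P5}.

P1, P2, P4, P5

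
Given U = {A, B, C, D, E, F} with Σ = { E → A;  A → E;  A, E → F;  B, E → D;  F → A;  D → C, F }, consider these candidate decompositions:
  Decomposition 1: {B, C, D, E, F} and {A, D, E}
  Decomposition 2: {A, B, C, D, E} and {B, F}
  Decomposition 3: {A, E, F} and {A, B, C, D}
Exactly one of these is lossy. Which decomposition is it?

Decomposition 2

Decomposition 1: common = {D, E}, closure = {A, C, D, E, F} → lossless.
Decomposition 2: common = {B}, closure = {B} → lossy.
Decomposition 3: common = {A}, closure = {A, E, F} → lossless.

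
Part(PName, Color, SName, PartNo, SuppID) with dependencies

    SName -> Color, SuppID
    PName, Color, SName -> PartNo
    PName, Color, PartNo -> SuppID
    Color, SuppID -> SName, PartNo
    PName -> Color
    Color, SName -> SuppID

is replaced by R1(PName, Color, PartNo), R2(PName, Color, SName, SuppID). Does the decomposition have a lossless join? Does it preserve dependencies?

lossy and not dependency-preserving

Lossless test: (PName, Color)⁺ = {PName, Color}, which is a superkey of neither fragment — lossy.
Dependency preservation: the restricted closure of {PName, Color, SName} across the fragments never reaches {PartNo}, so PName, Color, SName → PartNo cannot be enforced without a join — not preserved.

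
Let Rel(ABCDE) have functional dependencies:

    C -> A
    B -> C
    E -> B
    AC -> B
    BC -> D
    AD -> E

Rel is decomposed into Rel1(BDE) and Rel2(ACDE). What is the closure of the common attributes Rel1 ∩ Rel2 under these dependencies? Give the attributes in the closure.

Rel1 ∩ Rel2 = {DE}.
E → B applies, adding B
B → C applies, adding C
C → A applies, adding A
Closure: {ABCDE}.

ABCDE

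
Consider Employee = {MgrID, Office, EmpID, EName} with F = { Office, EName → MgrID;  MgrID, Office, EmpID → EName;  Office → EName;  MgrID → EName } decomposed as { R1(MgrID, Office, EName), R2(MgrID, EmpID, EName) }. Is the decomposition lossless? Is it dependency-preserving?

Lossless test: (MgrID, EName)⁺ = {MgrID, EName}, which is a superkey of neither fragment — lossy.
Dependency preservation: MgrID, Office, EmpID → EName is not contained in any single fragment, but the restricted closure of its left-hand side across the fragments still reaches the right-hand side; the remaining FDs each lie inside some fragment. All dependencies are preserved.

lossy but dependency-preserving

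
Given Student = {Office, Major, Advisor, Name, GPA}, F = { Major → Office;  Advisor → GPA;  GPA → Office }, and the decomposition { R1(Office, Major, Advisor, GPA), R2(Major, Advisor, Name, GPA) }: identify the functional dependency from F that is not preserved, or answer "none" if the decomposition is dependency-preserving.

none

Major → Office lies within R1.
Advisor → GPA lies within R1.
GPA → Office lies within R1.
Every dependency is enforceable on the fragments, so the decomposition is dependency-preserving.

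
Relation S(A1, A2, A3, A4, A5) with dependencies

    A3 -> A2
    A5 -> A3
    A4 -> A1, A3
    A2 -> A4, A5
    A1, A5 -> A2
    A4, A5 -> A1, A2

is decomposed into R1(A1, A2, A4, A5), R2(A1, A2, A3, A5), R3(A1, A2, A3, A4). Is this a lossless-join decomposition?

Yes

Chase test. Columns are A1, A2, A3, A4, A5; row i has aⱼ where attribute j ∈ Ri, else bᵢⱼ.
Initial tableau (one row per fragment):
  row 1: a1 a2 b13 a4 a5
  row 2: a1 a2 a3 b24 a5
  row 3: a1 a2 a3 a4 b35
Rows 1 and 2 agree on A5; apply A5→A3 and equate their A3 entries.
Rows 1 and 2 agree on A2; apply A2→A4, A5 and equate their A4, A5 entries.
Rows 1 and 3 agree on A2; apply A2→A4, A5 and equate their A4, A5 entries.
Row 1 is now all distinguished symbols — the join is lossless.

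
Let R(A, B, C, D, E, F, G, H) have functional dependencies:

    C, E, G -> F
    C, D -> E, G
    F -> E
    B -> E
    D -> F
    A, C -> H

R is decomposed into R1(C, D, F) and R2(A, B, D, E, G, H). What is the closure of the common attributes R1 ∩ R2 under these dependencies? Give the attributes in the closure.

R1 ∩ R2 = {D}.
D → F applies, adding F
F → E applies, adding E
Closure: {D, E, F}.

D, E, F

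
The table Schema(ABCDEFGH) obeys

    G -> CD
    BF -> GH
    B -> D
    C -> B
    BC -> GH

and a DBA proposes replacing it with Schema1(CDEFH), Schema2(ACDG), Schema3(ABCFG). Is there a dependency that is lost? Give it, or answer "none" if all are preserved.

B -> D

Check B → D: no single fragment contains all of {BD}, and the restricted closure of {B} across the fragments never reaches {D}.
G → CD is preserved.
BF → GH is preserved.
C → B is preserved.
BC → GH is preserved.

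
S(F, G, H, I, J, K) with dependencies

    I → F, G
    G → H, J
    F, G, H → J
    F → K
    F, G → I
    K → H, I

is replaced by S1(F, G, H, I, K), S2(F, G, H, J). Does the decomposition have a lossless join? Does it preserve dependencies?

Lossless test: (F, G, H)⁺ = {F, G, H, I, J, K}, which contains all of one fragment — lossless.
Dependency preservation: every FD's attributes lie within a single fragment, so each can be enforced locally — preserved.

lossless and dependency-preserving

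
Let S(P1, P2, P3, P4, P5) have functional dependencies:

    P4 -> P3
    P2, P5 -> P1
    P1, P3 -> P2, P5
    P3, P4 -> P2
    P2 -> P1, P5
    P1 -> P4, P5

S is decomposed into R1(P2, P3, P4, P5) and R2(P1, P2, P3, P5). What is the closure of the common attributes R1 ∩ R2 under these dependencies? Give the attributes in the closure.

R1 ∩ R2 = {P2, P3, P5}.
P2, P5 → P1 applies, adding P1
P1 → P4, P5 applies, adding P4
Closure: {P1, P2, P3, P4, P5}.

P1, P2, P3, P4, P5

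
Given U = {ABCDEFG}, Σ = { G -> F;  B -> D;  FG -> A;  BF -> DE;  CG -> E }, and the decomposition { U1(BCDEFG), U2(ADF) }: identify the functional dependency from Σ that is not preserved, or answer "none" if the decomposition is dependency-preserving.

Check FG → A: no single fragment contains all of {AFG}, and the restricted closure of {FG} across the fragments never reaches {A}.
G → F is preserved.
B → D is preserved.
BF → DE is preserved.
CG → E is preserved.

FG -> A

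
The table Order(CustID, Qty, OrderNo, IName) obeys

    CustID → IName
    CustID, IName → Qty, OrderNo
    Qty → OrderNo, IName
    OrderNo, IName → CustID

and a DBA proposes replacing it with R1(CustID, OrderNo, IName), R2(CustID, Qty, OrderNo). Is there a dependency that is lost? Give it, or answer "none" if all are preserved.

CustID → IName lies within R1.
CustID, IName → Qty, OrderNo: restricted closure across fragments reaches Qty, OrderNo.
Qty → OrderNo, IName: restricted closure across fragments reaches OrderNo, IName.
OrderNo, IName → CustID lies within R1.
Every dependency is enforceable on the fragments, so the decomposition is dependency-preserving.

none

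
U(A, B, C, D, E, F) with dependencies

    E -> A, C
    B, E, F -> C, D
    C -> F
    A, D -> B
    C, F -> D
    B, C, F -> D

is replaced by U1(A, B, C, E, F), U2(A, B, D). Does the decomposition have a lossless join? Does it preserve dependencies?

Lossless test: (A, B)⁺ = {A, B}, which is a superkey of neither fragment — lossy.
Dependency preservation: the restricted closure of {B, E, F} across the fragments never reaches {C, D}, so B, E, F → C, D cannot be enforced without a join — not preserved.

lossy and not dependency-preserving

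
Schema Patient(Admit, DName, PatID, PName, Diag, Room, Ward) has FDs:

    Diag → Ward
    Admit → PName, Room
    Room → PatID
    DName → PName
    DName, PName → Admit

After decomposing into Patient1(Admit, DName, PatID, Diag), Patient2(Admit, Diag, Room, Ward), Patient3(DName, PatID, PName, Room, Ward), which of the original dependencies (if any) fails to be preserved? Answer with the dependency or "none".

Admit → PName, Room

Check Admit → PName, Room: no single fragment contains all of {Admit, PName, Room}, and the restricted closure of {Admit} across the fragments never reaches {PName, Room}.
Diag → Ward is preserved.
Room → PatID is preserved.
DName → PName is preserved.
DName, PName → Admit is preserved.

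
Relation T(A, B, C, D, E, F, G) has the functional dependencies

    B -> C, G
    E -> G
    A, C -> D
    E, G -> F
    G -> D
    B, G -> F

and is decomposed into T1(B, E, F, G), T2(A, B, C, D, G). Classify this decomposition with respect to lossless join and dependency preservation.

lossy but dependency-preserving

Lossless test: (B, G)⁺ = {B, C, D, F, G}, which is a superkey of neither fragment — lossy.
Dependency preservation: every FD's attributes lie within a single fragment, so each can be enforced locally — preserved.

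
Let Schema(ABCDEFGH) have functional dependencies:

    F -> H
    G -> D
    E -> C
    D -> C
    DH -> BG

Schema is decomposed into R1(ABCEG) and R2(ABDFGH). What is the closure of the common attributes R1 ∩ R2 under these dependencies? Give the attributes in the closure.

ABCDG

R1 ∩ R2 = {ABG}.
G → D applies, adding D
D → C applies, adding C
Closure: {ABCDG}.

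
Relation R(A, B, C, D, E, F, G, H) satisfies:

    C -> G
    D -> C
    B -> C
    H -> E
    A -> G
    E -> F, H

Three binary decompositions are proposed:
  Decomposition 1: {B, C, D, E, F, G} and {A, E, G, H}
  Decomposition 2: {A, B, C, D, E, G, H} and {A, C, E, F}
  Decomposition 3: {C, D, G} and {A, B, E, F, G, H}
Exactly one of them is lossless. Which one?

Decomposition 1: common = {E, G}, closure = {E, F, G, H} → lossy.
Decomposition 2: common = {A, C, E}, closure = {A, C, E, F, G, H} → lossless.
Decomposition 3: common = {G}, closure = {G} → lossy.

Decomposition 2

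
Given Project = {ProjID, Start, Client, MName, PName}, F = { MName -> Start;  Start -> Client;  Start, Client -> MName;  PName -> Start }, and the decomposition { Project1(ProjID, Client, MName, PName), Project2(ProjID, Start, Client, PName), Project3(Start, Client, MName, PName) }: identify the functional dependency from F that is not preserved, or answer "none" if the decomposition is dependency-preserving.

none

MName → Start lies within Project3.
Start → Client lies within Project2.
Start, Client → MName lies within Project3.
PName → Start lies within Project2.
Every dependency is enforceable on the fragments, so the decomposition is dependency-preserving.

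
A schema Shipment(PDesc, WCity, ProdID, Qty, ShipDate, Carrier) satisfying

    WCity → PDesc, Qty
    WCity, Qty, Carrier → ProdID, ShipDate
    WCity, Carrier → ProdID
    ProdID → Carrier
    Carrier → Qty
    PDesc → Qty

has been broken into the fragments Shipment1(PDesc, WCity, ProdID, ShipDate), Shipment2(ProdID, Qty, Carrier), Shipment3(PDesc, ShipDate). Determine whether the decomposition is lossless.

Chase test. Columns are PDesc, WCity, ProdID, Qty, ShipDate, Carrier; row i has aⱼ where attribute j ∈ Shipmenti, else bᵢⱼ.
Initial tableau (one row per fragment):
  row 1: a1 a2 a3 b14 a5 b16
  row 2: b21 b22 a3 a4 b25 a6
  row 3: a1 b32 b33 b34 a5 b36
Rows 1 and 2 agree on ProdID; apply ProdID→Carrier and equate their Carrier entries.
Rows 1 and 2 agree on Carrier; apply Carrier→Qty and equate their Qty entries.
Rows 1 and 3 agree on PDesc; apply PDesc→Qty and equate their Qty entries.
Row 1 is now all distinguished symbols — the join is lossless.

Yes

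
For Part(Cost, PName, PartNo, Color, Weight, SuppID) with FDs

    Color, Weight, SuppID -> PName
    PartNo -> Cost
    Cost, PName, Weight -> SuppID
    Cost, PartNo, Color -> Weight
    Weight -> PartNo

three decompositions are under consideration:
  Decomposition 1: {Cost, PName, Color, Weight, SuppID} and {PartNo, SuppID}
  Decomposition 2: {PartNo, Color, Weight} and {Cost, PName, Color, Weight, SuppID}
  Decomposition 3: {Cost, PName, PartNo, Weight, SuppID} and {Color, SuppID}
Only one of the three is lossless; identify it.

Decomposition 1: common = {SuppID}, closure = {SuppID} → lossy.
Decomposition 2: common = {Color, Weight}, closure = {Cost, PartNo, Color, Weight} → lossless.
Decomposition 3: common = {SuppID}, closure = {SuppID} → lossy.

Decomposition 2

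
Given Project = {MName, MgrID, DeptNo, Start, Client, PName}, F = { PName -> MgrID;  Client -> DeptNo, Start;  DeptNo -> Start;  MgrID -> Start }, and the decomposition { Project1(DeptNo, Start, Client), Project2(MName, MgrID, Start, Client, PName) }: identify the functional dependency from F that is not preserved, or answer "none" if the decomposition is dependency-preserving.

none

PName → MgrID lies within Project2.
Client → DeptNo, Start lies within Project1.
DeptNo → Start lies within Project1.
MgrID → Start lies within Project2.
Every dependency is enforceable on the fragments, so the decomposition is dependency-preserving.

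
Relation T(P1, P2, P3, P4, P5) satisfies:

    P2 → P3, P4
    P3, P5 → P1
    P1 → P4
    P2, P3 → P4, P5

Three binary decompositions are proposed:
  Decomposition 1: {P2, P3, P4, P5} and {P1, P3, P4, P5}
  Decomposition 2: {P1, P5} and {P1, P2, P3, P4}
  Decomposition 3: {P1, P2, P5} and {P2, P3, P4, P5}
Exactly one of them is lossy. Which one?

Decomposition 2

Decomposition 1: common = {P3, P4, P5}, closure = {P1, P3, P4, P5} → lossless.
Decomposition 2: common = {P1}, closure = {P1, P4} → lossy.
Decomposition 3: common = {P2, P5}, closure = {P1, P2, P3, P4, P5} → lossless.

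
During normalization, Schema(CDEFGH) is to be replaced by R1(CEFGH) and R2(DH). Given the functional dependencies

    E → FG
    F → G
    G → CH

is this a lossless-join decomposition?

No

Common attributes: R1 ∩ R2 = {H}.
No dependency enlarges {H}, so (H)⁺ = {H}.
The closure contains neither all of R1 = {CEFGH} nor all of R2 = {DH}, so the common attributes are not a superkey of either fragment. The join is lossy.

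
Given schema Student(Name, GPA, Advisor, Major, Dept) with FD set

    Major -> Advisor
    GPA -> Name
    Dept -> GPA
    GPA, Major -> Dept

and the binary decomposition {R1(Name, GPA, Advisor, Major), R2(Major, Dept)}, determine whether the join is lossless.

Common attributes: R1 ∩ R2 = {Major}.
Closure of {Major}: Major → Advisor applies, adding Advisor. So (Major)⁺ = {Advisor, Major}.
The closure contains neither all of R1 = {Name, GPA, Advisor, Major} nor all of R2 = {Major, Dept}, so the common attributes are not a superkey of either fragment. The join is lossy.

No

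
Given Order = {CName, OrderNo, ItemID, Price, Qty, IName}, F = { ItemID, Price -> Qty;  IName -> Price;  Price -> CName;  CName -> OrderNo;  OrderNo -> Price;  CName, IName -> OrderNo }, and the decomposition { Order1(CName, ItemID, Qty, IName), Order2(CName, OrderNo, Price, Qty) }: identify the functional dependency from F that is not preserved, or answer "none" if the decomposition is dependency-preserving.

none

ItemID, Price → Qty: restricted closure across fragments reaches Qty.
IName → Price: restricted closure across fragments reaches Price.
Price → CName lies within Order2.
CName → OrderNo lies within Order2.
OrderNo → Price lies within Order2.
CName, IName → OrderNo: restricted closure across fragments reaches OrderNo.
Every dependency is enforceable on the fragments, so the decomposition is dependency-preserving.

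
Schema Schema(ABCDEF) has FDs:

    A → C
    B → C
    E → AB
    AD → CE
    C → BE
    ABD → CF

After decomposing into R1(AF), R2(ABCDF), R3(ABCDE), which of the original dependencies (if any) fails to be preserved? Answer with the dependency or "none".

none

A → C lies within R2.
B → C lies within R2.
E → AB lies within R3.
AD → CE lies within R3.
C → BE lies within R3.
ABD → CF lies within R2.
Every dependency is enforceable on the fragments, so the decomposition is dependency-preserving.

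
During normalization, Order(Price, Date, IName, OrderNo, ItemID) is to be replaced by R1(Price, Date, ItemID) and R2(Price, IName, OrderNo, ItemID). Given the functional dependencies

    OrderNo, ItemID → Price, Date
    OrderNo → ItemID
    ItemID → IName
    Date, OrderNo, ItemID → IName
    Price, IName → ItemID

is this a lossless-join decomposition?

No

Common attributes: R1 ∩ R2 = {Price, ItemID}.
Closure of {Price, ItemID}: ItemID → IName applies, adding IName. So (Price, ItemID)⁺ = {Price, IName, ItemID}.
The closure contains neither all of R1 = {Price, Date, ItemID} nor all of R2 = {Price, IName, OrderNo, ItemID}, so the common attributes are not a superkey of either fragment. The join is lossy.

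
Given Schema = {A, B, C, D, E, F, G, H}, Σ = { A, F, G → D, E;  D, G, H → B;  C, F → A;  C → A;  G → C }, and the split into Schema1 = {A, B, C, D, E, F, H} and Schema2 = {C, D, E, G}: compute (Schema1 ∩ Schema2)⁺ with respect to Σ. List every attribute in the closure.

Schema1 ∩ Schema2 = {C, D, E}.
C → A applies, adding A
Closure: {A, C, D, E}.

A, C, D, E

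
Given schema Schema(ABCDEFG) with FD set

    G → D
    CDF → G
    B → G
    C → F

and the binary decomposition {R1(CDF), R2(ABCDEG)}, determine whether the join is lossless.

Common attributes: R1 ∩ R2 = {CD}.
Closure of {CD}: C → F applies, adding F; CDF → G applies, adding G. So (CD)⁺ = {CDFG}.
This closure contains every attribute of R1, so R1 ∩ R2 → R1. The join is lossless.

Yes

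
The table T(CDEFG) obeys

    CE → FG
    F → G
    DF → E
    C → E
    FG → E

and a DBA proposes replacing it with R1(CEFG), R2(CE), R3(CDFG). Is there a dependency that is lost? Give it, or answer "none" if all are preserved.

CE → FG lies within R1.
F → G lies within R1.
DF → E: restricted closure across fragments reaches E.
C → E lies within R1.
FG → E lies within R1.
Every dependency is enforceable on the fragments, so the decomposition is dependency-preserving.

none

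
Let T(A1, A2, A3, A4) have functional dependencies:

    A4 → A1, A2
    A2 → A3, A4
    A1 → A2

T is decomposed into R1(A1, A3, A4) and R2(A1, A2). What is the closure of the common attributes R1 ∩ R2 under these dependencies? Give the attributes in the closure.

R1 ∩ R2 = {A1}.
A1 → A2 applies, adding A2
A2 → A3, A4 applies, adding A3, A4
Closure: {A1, A2, A3, A4}.

A1, A2, A3, A4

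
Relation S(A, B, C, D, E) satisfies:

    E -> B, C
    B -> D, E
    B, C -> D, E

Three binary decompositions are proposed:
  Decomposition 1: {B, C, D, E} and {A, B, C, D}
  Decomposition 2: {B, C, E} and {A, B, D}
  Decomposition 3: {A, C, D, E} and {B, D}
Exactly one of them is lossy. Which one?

Decomposition 1: common = {B, C, D}, closure = {B, C, D, E} → lossless.
Decomposition 2: common = {B}, closure = {B, C, D, E} → lossless.
Decomposition 3: common = {D}, closure = {D} → lossy.

Decomposition 3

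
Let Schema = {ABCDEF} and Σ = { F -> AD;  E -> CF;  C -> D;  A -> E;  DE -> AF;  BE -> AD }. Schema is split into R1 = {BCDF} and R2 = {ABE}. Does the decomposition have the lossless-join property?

No

Common attributes: R1 ∩ R2 = {B}.
No dependency enlarges {B}, so (B)⁺ = {B}.
The closure contains neither all of R1 = {BCDF} nor all of R2 = {ABE}, so the common attributes are not a superkey of either fragment. The join is lossy.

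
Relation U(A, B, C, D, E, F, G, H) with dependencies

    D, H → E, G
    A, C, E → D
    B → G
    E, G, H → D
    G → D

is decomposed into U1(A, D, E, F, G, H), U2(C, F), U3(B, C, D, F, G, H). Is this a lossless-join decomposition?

Chase test. Columns are A, B, C, D, E, F, G, H; row i has aⱼ where attribute j ∈ Ui, else bᵢⱼ.
Initial tableau (one row per fragment):
  row 1: a1 b12 b13 a4 a5 a6 a7 a8
  row 2: b21 b22 a3 b24 b25 a6 b27 b28
  row 3: b31 a2 a3 a4 b35 a6 a7 a8
Rows 1 and 3 agree on D, H; apply D, H→E, G and equate their E, G entries.
No row becomes fully distinguished — the join is lossy.

No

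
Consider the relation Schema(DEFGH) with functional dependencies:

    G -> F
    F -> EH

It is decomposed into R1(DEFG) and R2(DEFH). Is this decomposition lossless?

Yes

Common attributes: R1 ∩ R2 = {DEF}.
Closure of {DEF}: F → EH applies, adding H. So (DEF)⁺ = {DEFH}.
This closure contains every attribute of R2, so R1 ∩ R2 → R2. The join is lossless.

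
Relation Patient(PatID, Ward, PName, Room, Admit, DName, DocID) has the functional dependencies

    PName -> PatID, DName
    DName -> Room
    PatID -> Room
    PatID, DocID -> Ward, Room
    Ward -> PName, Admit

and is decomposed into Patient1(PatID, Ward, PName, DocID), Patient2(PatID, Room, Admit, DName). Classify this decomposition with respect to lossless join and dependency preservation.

Lossless test: (PatID)⁺ = {PatID, Room}, which is a superkey of neither fragment — lossy.
Dependency preservation: the restricted closure of {PName} across the fragments never reaches {PatID, DName}, so PName → PatID, DName cannot be enforced without a join — not preserved.

lossy and not dependency-preserving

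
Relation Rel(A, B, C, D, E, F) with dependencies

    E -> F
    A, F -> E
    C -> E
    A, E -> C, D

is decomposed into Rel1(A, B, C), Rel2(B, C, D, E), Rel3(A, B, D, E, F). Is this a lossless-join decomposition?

Chase test. Columns are A, B, C, D, E, F; row i has aⱼ where attribute j ∈ Reli, else bᵢⱼ.
Initial tableau (one row per fragment):
  row 1: a1 a2 a3 b14 b15 b16
  row 2: b21 a2 a3 a4 a5 b26
  row 3: a1 a2 b33 a4 a5 a6
Rows 2 and 3 agree on E; apply E→F and equate their F entries.
Rows 1 and 2 agree on C; apply C→E and equate their E entries.
Rows 1 and 3 agree on A, E; apply A, E→C, D and equate their C, D entries.
Rows 1 and 2 agree on E; apply E→F and equate their F entries.
Row 1 is now all distinguished symbols — the join is lossless.

Yes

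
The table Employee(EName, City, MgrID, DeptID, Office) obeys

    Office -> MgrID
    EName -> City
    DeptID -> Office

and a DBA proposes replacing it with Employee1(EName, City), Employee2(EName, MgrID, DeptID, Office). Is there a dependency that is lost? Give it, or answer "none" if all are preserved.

Office → MgrID lies within Employee2.
EName → City lies within Employee1.
DeptID → Office lies within Employee2.
Every dependency is enforceable on the fragments, so the decomposition is dependency-preserving.

none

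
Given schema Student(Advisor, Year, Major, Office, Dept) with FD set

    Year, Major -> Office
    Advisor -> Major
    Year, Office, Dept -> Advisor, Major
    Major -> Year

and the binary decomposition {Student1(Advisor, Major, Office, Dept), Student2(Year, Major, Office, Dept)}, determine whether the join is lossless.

Common attributes: Student1 ∩ Student2 = {Major, Office, Dept}.
Closure of {Major, Office, Dept}: Major → Year applies, adding Year; Year, Office, Dept → Advisor, Major applies, adding Advisor. So (Major, Office, Dept)⁺ = {Advisor, Year, Major, Office, Dept}.
This closure contains every attribute of Student1, so Student1 ∩ Student2 → Student1. The join is lossless.

Yes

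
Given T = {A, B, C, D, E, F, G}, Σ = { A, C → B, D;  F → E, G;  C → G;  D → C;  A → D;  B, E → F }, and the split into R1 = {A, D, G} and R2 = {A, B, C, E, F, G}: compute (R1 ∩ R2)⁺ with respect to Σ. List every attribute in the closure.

A, B, C, D, G

R1 ∩ R2 = {A, G}.
A → D applies, adding D
D → C applies, adding C
A, C → B, D applies, adding B
Closure: {A, B, C, D, G}.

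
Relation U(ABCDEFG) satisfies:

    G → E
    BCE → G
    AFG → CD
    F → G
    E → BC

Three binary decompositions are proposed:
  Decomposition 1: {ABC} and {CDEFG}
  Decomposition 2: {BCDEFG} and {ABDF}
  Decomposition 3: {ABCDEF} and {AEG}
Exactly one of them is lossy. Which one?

Decomposition 1

Decomposition 1: common = {C}, closure = {C} → lossy.
Decomposition 2: common = {BDF}, closure = {BCDEFG} → lossless.
Decomposition 3: common = {AE}, closure = {ABCEG} → lossless.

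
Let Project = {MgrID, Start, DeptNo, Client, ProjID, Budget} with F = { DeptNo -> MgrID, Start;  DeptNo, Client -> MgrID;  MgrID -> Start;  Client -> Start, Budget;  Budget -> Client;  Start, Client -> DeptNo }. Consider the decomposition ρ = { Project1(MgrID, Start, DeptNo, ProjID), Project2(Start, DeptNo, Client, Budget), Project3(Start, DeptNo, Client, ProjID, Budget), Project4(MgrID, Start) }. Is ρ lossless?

Yes

Chase test. Columns are MgrID, Start, DeptNo, Client, ProjID, Budget; row i has aⱼ where attribute j ∈ Projecti, else bᵢⱼ.
Initial tableau (one row per fragment):
  row 1: a1 a2 a3 b14 a5 b16
  row 2: b21 a2 a3 a4 b25 a6
  row 3: b31 a2 a3 a4 a5 a6
  row 4: a1 a2 b43 b44 b45 b46
Rows 1 and 2 agree on DeptNo; apply DeptNo→MgrID, Start and equate their MgrID, Start entries.
Rows 1 and 3 agree on DeptNo; apply DeptNo→MgrID, Start and equate their MgrID, Start entries.
Row 3 is now all distinguished symbols — the join is lossless.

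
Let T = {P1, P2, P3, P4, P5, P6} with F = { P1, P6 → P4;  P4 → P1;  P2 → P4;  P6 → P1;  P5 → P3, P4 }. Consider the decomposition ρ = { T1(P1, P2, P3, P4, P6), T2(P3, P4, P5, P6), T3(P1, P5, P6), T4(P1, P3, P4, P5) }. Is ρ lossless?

Chase test. Columns are P1, P2, P3, P4, P5, P6; row i has aⱼ where attribute j ∈ Ti, else bᵢⱼ.
Initial tableau (one row per fragment):
  row 1: a1 a2 a3 a4 b15 a6
  row 2: b21 b22 a3 a4 a5 a6
  row 3: a1 b32 b33 b34 a5 a6
  row 4: a1 b42 a3 a4 a5 b46
Rows 1 and 3 agree on P1, P6; apply P1, P6→P4 and equate their P4 entries.
Rows 1 and 2 agree on P4; apply P4→P1 and equate their P1 entries.
Rows 2 and 3 agree on P5; apply P5→P3, P4 and equate their P3, P4 entries.
No row becomes fully distinguished — the join is lossy.

No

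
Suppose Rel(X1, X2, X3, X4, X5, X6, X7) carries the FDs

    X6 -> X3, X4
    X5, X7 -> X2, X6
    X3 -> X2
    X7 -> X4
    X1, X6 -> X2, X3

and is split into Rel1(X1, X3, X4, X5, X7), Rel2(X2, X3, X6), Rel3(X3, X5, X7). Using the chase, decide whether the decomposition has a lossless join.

Chase test. Columns are X1, X2, X3, X4, X5, X6, X7; row i has aⱼ where attribute j ∈ Reli, else bᵢⱼ.
Initial tableau (one row per fragment):
  row 1: a1 b12 a3 a4 a5 b16 a7
  row 2: b21 a2 a3 b24 b25 a6 b27
  row 3: b31 b32 a3 b34 a5 b36 a7
Rows 1 and 3 agree on X5, X7; apply X5, X7→X2, X6 and equate their X2, X6 entries.
Rows 1 and 2 agree on X3; apply X3→X2 and equate their X2 entries.
Rows 1 and 3 agree on X7; apply X7→X4 and equate their X4 entries.
No row becomes fully distinguished — the join is lossy.

No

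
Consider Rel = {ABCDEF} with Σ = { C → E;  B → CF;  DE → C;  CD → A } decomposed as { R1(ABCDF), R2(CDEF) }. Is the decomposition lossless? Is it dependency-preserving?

Lossless test: (CDF)⁺ = {ACDEF}, which contains all of one fragment — lossless.
Dependency preservation: every FD's attributes lie within a single fragment, so each can be enforced locally — preserved.

lossless and dependency-preserving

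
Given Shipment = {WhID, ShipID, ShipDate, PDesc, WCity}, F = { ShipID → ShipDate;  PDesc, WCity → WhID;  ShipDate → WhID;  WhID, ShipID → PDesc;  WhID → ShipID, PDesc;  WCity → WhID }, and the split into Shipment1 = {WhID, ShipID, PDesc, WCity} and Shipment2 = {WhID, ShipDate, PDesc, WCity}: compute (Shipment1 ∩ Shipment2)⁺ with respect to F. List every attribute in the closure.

Shipment1 ∩ Shipment2 = {WhID, PDesc, WCity}.
WhID → ShipID, PDesc applies, adding ShipID
ShipID → ShipDate applies, adding ShipDate
Closure: {WhID, ShipID, ShipDate, PDesc, WCity}.

WhID, ShipID, ShipDate, PDesc, WCity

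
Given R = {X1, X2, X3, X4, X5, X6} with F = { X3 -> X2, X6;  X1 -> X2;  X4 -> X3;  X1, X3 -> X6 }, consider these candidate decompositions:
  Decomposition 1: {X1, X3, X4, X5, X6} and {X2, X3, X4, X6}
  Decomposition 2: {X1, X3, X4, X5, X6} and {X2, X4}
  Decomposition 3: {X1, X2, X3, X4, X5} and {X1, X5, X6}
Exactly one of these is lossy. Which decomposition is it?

Decomposition 3

Decomposition 1: common = {X3, X4, X6}, closure = {X2, X3, X4, X6} → lossless.
Decomposition 2: common = {X4}, closure = {X2, X3, X4, X6} → lossless.
Decomposition 3: common = {X1, X5}, closure = {X1, X2, X5} → lossy.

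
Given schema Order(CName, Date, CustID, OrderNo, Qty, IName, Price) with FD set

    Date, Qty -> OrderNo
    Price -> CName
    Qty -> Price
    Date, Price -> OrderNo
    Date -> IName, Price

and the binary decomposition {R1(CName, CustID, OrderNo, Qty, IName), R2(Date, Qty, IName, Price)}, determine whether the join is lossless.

Common attributes: R1 ∩ R2 = {Qty, IName}.
Closure of {Qty, IName}: Qty → Price applies, adding Price; Price → CName applies, adding CName. So (Qty, IName)⁺ = {CName, Qty, IName, Price}.
The closure contains neither all of R1 = {CName, CustID, OrderNo, Qty, IName} nor all of R2 = {Date, Qty, IName, Price}, so the common attributes are not a superkey of either fragment. The join is lossy.

No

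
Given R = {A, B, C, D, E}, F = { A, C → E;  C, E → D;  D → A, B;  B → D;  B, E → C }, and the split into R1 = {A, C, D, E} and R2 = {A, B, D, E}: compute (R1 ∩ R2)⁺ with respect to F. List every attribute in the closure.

A, B, C, D, E

R1 ∩ R2 = {A, D, E}.
D → A, B applies, adding B
B, E → C applies, adding C
Closure: {A, B, C, D, E}.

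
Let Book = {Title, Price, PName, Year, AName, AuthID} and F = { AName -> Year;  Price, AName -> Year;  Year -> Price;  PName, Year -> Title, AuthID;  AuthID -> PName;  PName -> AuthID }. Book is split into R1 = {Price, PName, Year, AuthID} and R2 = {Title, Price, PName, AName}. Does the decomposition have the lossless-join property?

Common attributes: R1 ∩ R2 = {Price, PName}.
Closure of {Price, PName}: PName → AuthID applies, adding AuthID. So (Price, PName)⁺ = {Price, PName, AuthID}.
The closure contains neither all of R1 = {Price, PName, Year, AuthID} nor all of R2 = {Title, Price, PName, AName}, so the common attributes are not a superkey of either fragment. The join is lossy.

No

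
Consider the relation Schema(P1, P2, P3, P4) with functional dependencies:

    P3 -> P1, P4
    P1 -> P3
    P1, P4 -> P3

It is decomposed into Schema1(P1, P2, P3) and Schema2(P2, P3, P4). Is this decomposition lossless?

Yes

Common attributes: Schema1 ∩ Schema2 = {P2, P3}.
Closure of {P2, P3}: P3 → P1, P4 applies, adding P1, P4. So (P2, P3)⁺ = {P1, P2, P3, P4}.
This closure contains every attribute of Schema1, so Schema1 ∩ Schema2 → Schema1. The join is lossless.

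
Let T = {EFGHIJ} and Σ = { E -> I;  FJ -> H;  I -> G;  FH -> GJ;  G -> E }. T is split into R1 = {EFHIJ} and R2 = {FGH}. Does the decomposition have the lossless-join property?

Common attributes: R1 ∩ R2 = {FH}.
Closure of {FH}: FH → GJ applies, adding GJ; G → E applies, adding E; E → I applies, adding I. So (FH)⁺ = {EFGHIJ}.
This closure contains every attribute of R1, so R1 ∩ R2 → R1. The join is lossless.

Yes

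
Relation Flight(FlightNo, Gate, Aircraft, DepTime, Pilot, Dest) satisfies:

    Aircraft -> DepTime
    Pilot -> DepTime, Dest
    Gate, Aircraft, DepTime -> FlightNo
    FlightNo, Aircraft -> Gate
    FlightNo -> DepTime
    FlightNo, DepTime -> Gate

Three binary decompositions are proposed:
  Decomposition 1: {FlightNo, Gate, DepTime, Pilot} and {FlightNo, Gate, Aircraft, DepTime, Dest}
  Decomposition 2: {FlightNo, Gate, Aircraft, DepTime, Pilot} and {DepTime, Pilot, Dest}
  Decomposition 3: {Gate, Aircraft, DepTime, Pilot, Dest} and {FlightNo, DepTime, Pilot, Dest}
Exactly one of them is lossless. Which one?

Decomposition 2

Decomposition 1: common = {FlightNo, Gate, DepTime}, closure = {FlightNo, Gate, DepTime} → lossy.
Decomposition 2: common = {DepTime, Pilot}, closure = {DepTime, Pilot, Dest} → lossless.
Decomposition 3: common = {DepTime, Pilot, Dest}, closure = {DepTime, Pilot, Dest} → lossy.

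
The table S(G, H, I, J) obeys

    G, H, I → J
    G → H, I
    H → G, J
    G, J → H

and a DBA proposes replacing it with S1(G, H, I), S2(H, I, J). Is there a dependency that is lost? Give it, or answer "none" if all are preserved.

none

G, H, I → J: restricted closure across fragments reaches J.
G → H, I lies within S1.
H → G, J: restricted closure across fragments reaches G, J.
G, J → H: restricted closure across fragments reaches H.
Every dependency is enforceable on the fragments, so the decomposition is dependency-preserving.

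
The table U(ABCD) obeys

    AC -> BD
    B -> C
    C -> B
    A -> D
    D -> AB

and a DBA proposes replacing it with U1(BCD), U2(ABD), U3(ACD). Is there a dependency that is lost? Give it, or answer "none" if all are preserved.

none

AC → BD: restricted closure across fragments reaches BD.
B → C lies within U1.
C → B lies within U1.
A → D lies within U2.
D → AB lies within U2.
Every dependency is enforceable on the fragments, so the decomposition is dependency-preserving.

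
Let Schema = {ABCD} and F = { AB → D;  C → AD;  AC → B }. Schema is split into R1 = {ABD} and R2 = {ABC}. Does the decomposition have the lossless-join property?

Common attributes: R1 ∩ R2 = {AB}.
Closure of {AB}: AB → D applies, adding D. So (AB)⁺ = {ABD}.
This closure contains every attribute of R1, so R1 ∩ R2 → R1. The join is lossless.

Yes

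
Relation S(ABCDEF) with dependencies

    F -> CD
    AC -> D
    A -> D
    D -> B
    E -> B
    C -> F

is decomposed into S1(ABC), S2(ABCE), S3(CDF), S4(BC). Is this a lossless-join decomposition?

Yes

Chase test. Columns are ABCDEF; row i has aⱼ where attribute j ∈ Si, else bᵢⱼ.
Initial tableau (one row per fragment):
  row 1: a1 a2 a3 b14 b15 b16
  row 2: a1 a2 a3 b24 a5 b26
  row 3: b31 b32 a3 a4 b35 a6
  row 4: b41 a2 a3 b44 b45 b46
Rows 1 and 2 agree on AC; apply AC→D and equate their D entries.
Rows 1 and 2 agree on C; apply C→F and equate their F entries.
Rows 1 and 3 agree on C; apply C→F and equate their F entries.
Rows 1 and 4 agree on C; apply C→F and equate their F entries.
Rows 1 and 3 agree on F; apply F→CD and equate their CD entries.
Rows 1 and 4 agree on F; apply F→CD and equate their CD entries.
Rows 1 and 3 agree on D; apply D→B and equate their B entries.
Row 2 is now all distinguished symbols — the join is lossless.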